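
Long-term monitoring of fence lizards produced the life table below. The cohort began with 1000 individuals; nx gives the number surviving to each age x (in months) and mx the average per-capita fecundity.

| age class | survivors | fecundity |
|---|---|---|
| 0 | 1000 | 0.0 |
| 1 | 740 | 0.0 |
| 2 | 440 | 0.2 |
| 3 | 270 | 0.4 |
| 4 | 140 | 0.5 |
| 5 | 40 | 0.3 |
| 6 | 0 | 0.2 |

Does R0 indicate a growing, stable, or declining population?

declining

lx = nx/n0 = nx/1000: 1, 0.74, 0.44, 0.27, 0.14, 0.04, 0
R0 = Σ lx·mx = 0 + 0 + 0.088 + 0.108 + 0.07 + 0.012 + 0 = 0.278
R0 < 1, so the population is declining.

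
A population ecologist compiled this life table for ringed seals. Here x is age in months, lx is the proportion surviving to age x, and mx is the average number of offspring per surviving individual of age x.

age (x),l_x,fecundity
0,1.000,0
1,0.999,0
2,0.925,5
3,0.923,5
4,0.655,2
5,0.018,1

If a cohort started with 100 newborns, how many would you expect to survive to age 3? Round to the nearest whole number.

92

Expected survivors = N0 · l_3 = 100 × 0.923 = 92.3 → 92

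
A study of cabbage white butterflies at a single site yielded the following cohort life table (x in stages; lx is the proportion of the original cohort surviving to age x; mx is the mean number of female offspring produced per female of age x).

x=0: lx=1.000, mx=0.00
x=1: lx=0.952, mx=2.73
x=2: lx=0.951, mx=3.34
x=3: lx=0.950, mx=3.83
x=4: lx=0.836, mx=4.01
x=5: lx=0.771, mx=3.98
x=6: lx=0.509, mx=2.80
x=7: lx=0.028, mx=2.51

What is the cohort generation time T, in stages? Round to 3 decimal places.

3.327

lx·mx: 0, 2.59896, 3.17634, 3.6385, 3.35236, 3.06858, 1.4252, 0.07028 → R0 = 17.33022
x·lx·mx: 0, 2.59896, 6.35268, 10.9155, 13.40944, 15.3429, 8.5512, 0.49196 → Σ = 57.66264
T = 57.66264 / 17.33022 = 3.327288… → 3.327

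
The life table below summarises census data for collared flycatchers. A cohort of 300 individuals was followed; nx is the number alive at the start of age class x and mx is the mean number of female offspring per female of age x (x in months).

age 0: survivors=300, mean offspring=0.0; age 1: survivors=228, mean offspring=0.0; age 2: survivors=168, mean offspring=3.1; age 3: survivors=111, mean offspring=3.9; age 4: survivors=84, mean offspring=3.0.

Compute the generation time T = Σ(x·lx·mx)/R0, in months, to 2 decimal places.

2.78

lx = nx/n0 = nx/300: 1, 0.76, 0.56, 0.37, 0.28
lx·mx: 0, 0, 1.736, 1.443, 0.84 → R0 = 4.019
x·lx·mx: 0, 0, 3.472, 4.329, 3.36 → Σ = 11.161
T = 11.161 / 4.019 = 2.777059… → 2.78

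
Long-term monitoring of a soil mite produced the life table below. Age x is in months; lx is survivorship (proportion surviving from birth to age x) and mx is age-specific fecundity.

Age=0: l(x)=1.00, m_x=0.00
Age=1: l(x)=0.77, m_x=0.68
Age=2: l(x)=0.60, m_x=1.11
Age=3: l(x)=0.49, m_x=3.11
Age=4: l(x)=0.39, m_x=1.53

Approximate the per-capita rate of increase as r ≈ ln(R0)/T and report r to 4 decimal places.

R0 = Σ lx·mx = 0 + 0.5236 + 0.666 + 1.5239 + 0.5967 = 3.3102
Σ x·lx·mx = 8.8141; T = 8.8141/3.3102 = 2.66271…
r ≈ ln(R0)/T = ln(3.3102)/2.66271… = 0.449545… → 0.4495

0.4495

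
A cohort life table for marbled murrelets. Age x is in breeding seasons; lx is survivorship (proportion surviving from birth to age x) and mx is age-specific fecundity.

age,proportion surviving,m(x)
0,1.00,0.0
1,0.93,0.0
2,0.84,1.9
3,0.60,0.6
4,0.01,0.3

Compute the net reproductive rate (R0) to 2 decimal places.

lx·mx by age: 0, 0, 1.596, 0.36, 0.003
R0 = Σ lx·mx = 1.959 → 1.96

1.96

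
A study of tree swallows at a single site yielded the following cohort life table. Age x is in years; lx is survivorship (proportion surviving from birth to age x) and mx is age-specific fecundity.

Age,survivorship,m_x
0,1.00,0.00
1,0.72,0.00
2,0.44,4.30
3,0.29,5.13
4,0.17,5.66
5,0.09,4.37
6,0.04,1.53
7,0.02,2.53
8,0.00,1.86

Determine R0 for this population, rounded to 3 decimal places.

4.847

lx·mx by age: 0, 0, 1.892, 1.4877, 0.9622, 0.3933, 0.0612, 0.0506, 0
R0 = Σ lx·mx = 4.847 → 4.847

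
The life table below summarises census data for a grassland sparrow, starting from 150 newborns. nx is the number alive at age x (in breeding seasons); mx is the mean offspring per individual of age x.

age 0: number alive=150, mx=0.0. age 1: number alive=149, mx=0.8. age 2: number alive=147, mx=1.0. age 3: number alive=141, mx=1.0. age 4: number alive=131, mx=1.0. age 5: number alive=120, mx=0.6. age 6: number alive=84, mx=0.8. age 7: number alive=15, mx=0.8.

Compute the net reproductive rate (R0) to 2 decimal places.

lx = nx/n0 = nx/150: 1, 0.99333…, 0.98, 0.94, 0.87333…, 0.8, 0.56, 0.1
lx·mx by age: 0, 0.794667…, 0.98, 0.94, 0.873333…, 0.48, 0.448, 0.08
R0 = Σ lx·mx = 4.596… → 4.60

4.60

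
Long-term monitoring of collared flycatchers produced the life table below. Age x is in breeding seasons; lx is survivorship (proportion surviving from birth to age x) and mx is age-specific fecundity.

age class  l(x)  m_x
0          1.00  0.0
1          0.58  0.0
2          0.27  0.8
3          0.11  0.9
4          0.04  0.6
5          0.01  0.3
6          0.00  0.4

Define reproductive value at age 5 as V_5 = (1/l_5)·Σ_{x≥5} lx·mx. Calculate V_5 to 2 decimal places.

0.30

lx·mx for x ≥ 5: 0.003, 0 → sum = 0.003
V_5 = 0.003 / l_5 = 0.003 / 0.01 = 0.3 → 0.30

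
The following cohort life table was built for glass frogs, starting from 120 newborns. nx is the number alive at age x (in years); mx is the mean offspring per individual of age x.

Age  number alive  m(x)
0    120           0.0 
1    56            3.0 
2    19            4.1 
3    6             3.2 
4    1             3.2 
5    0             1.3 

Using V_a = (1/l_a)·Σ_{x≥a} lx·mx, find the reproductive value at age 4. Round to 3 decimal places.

3.200

lx = nx/n0 = nx/120: 1, 0.46667…, 0.15833…, 0.05, 0.00833…, 0
lx·mx for x ≥ 4: 0.026667…, 0 → sum = 0.026667…
V_4 = 0.026667… / l_4 = 0.026667… / 0.008333… = 3.2… → 3.200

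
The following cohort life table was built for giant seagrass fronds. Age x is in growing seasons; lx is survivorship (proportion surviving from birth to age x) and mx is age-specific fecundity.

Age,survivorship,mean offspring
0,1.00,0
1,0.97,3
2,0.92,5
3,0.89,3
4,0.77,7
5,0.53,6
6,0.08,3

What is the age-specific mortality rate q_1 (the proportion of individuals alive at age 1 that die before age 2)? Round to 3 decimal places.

q_1 = (l_1 − l_2) / l_1 = (0.97 − 0.92) / 0.97
     = 0.05 / 0.97 = 0.051546… → 0.052

0.052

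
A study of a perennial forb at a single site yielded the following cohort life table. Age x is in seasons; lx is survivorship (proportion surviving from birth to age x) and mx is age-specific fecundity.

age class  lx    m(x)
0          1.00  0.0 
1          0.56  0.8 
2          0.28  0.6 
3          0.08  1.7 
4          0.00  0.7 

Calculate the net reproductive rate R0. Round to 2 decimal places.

lx·mx by age: 0, 0.448, 0.168, 0.136, 0
R0 = Σ lx·mx = 0.752 → 0.75

0.75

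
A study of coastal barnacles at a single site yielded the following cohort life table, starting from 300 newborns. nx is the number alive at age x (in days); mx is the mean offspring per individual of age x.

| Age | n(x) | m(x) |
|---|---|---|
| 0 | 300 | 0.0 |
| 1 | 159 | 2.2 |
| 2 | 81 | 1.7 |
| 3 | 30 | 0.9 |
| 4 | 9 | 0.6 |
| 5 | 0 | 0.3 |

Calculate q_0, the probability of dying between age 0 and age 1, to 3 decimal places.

lx = nx/n0 = nx/300: 1, 0.53, 0.27, 0.1, 0.03, 0
q_0 = (l_0 − l_1) / l_0 = (1 − 0.53) / 1
     = 0.47 / 1 = 0.47 → 0.470

0.470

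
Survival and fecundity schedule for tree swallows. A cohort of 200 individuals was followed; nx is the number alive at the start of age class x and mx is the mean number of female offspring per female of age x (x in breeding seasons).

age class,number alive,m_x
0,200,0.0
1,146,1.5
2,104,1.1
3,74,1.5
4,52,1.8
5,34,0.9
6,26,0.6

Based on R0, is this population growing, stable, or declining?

lx = nx/n0 = nx/200: 1, 0.73, 0.52, 0.37, 0.26, 0.17, 0.13
R0 = Σ lx·mx = 0 + 1.095 + 0.572 + 0.555 + 0.468 + 0.153 + 0.078 = 2.921
R0 > 1, so the population is growing.

growing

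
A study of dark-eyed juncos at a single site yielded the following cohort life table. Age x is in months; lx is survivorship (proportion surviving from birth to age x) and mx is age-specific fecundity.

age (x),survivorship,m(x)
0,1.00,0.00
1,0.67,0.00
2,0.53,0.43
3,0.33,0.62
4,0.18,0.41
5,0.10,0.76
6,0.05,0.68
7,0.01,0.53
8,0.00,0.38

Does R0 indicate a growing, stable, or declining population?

R0 = Σ lx·mx = 0 + 0 + 0.2279 + 0.2046 + 0.0738 + 0.076 + 0.034 + 0.0053 + 0 = 0.6216
R0 < 1, so the population is declining.

declining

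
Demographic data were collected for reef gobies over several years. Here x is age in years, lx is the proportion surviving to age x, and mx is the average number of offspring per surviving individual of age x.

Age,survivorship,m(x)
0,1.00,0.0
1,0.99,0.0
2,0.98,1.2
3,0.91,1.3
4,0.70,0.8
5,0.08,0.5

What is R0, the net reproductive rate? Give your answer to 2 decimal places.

2.96

lx·mx by age: 0, 0, 1.176, 1.183, 0.56, 0.04
R0 = Σ lx·mx = 2.959 → 2.96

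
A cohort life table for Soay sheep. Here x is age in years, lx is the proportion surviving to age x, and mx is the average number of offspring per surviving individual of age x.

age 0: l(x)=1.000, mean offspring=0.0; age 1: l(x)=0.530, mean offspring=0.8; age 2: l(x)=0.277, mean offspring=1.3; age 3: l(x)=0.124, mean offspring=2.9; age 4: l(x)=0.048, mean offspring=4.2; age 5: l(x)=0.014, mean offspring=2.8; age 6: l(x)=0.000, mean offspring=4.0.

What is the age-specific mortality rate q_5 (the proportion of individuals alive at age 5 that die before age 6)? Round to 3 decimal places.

q_5 = (l_5 − l_6) / l_5 = (0.014 − 0) / 0.014
     = 0.014 / 0.014 = 1 → 1.000

1.000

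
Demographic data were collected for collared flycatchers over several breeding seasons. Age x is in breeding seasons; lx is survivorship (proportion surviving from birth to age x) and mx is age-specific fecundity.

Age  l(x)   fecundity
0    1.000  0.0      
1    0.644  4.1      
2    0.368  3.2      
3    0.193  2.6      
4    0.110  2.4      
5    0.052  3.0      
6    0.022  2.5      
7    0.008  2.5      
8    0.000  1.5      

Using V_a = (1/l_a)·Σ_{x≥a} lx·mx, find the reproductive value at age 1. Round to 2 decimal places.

lx·mx for x ≥ 1: 2.6404, 1.1776, 0.5018, 0.264, 0.156, 0.055, 0.02, 0 → sum = 4.8148
V_1 = 4.8148 / l_1 = 4.8148 / 0.644 = 7.476398… → 7.48

7.48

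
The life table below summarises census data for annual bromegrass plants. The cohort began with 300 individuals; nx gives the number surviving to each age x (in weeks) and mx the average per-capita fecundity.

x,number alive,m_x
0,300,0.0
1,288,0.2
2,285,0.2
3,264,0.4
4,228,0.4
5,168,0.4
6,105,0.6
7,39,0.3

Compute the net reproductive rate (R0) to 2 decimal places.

1.51

lx = nx/n0 = nx/300: 1, 0.96, 0.95, 0.88, 0.76, 0.56, 0.35, 0.13
lx·mx by age: 0, 0.192, 0.19, 0.352, 0.304, 0.224, 0.21, 0.039
R0 = Σ lx·mx = 1.511 → 1.51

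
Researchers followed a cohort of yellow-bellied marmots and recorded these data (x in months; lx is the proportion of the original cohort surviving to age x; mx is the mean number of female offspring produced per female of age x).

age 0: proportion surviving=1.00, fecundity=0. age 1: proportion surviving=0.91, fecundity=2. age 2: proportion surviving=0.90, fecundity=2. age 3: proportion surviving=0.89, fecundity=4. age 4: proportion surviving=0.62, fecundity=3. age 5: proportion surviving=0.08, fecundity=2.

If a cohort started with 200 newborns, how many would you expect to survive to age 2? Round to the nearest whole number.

180

Expected survivors = N0 · l_2 = 200 × 0.90 = 180 → 180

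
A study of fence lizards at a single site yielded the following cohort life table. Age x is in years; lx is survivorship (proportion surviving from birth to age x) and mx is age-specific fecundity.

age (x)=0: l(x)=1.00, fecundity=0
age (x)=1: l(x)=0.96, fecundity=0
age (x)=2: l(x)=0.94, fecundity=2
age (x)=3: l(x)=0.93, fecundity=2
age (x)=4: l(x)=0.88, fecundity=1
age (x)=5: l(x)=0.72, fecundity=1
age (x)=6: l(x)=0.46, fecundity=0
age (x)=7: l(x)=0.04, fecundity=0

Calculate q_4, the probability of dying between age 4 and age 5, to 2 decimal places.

0.18

q_4 = (l_4 − l_5) / l_4 = (0.88 − 0.72) / 0.88
     = 0.16 / 0.88 = 0.181818… → 0.18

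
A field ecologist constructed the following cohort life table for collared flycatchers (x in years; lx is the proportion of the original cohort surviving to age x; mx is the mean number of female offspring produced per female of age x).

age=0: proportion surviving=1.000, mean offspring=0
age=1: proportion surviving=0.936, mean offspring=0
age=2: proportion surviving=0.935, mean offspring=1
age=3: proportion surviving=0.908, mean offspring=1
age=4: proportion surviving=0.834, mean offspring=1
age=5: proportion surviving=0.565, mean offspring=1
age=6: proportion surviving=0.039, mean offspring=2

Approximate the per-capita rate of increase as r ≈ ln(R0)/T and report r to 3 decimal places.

0.355

R0 = Σ lx·mx = 0 + 0 + 0.935 + 0.908 + 0.834 + 0.565 + 0.078 = 3.32
Σ x·lx·mx = 11.223; T = 11.223/3.32 = 3.38042…
r ≈ ln(R0)/T = ln(3.32)/3.38042… = 0.35497… → 0.355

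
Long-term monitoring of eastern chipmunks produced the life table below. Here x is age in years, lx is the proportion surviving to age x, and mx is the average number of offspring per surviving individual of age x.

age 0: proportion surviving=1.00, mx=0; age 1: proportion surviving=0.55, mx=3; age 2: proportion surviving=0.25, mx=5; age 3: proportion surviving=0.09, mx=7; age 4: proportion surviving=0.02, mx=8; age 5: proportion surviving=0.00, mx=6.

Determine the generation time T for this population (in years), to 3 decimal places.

lx·mx: 0, 1.65, 1.25, 0.63, 0.16, 0 → R0 = 3.69
x·lx·mx: 0, 1.65, 2.5, 1.89, 0.64, 0 → Σ = 6.68
T = 6.68 / 3.69 = 1.810298… → 1.810

1.810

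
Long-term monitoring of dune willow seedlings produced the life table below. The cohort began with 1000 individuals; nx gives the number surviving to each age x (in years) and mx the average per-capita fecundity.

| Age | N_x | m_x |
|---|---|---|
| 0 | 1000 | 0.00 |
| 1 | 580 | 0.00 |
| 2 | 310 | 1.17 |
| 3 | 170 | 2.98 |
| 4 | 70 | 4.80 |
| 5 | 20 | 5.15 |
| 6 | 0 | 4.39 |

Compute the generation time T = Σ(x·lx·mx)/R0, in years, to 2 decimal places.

lx = nx/n0 = nx/1000: 1, 0.58, 0.31, 0.17, 0.07, 0.02, 0
lx·mx: 0, 0, 0.3627, 0.5066, 0.336, 0.103, 0 → R0 = 1.3083
x·lx·mx: 0, 0, 0.7254, 1.5198, 1.344, 0.515, 0 → Σ = 4.1042
T = 4.1042 / 1.3083 = 3.137048… → 3.14

3.14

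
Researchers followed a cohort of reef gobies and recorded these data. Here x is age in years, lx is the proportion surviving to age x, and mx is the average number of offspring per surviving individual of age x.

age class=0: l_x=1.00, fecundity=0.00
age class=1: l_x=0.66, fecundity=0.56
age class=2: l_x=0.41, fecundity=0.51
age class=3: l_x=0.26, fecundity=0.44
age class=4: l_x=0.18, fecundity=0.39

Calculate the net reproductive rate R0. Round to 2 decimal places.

0.76

lx·mx by age: 0, 0.3696, 0.2091, 0.1144, 0.0702
R0 = Σ lx·mx = 0.7633 → 0.76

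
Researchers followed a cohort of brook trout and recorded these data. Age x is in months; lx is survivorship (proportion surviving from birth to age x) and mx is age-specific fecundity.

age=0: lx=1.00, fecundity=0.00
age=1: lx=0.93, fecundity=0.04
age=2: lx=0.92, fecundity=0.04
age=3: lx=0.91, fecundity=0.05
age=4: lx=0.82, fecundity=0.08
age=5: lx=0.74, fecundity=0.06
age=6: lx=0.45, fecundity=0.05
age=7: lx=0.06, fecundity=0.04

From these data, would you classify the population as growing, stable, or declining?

declining

R0 = Σ lx·mx = 0 + 0.0372 + 0.0368 + 0.0455 + 0.0656 + 0.0444 + 0.0225 + 0.0024 = 0.2544
R0 < 1, so the population is declining.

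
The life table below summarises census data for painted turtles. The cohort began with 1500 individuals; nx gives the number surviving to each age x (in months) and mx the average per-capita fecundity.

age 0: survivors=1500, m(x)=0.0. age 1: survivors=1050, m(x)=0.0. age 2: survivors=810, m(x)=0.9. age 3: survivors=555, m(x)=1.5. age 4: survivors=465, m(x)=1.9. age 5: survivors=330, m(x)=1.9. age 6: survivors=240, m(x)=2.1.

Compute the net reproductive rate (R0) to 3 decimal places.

lx = nx/n0 = nx/1500: 1, 0.7, 0.54, 0.37, 0.31, 0.22, 0.16
lx·mx by age: 0, 0, 0.486, 0.555, 0.589, 0.418, 0.336
R0 = Σ lx·mx = 2.384 → 2.384

2.384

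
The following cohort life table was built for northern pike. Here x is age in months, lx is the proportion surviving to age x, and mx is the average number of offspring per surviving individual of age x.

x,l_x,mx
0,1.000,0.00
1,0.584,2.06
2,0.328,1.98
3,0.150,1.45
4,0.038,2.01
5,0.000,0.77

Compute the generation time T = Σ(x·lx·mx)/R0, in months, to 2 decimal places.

1.61

lx·mx: 0, 1.20304, 0.64944, 0.2175, 0.07638, 0 → R0 = 2.14636
x·lx·mx: 0, 1.20304, 1.29888, 0.6525, 0.30552, 0 → Σ = 3.45994
T = 3.45994 / 2.14636 = 1.612004… → 1.61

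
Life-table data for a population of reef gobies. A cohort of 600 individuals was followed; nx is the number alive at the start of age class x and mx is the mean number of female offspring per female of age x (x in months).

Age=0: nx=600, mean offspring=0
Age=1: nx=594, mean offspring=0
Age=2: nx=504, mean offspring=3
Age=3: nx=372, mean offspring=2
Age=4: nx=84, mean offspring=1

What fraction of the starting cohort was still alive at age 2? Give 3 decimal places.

l_2 = n_2/n_0 = 504/600 = 0.84 → 0.840

0.840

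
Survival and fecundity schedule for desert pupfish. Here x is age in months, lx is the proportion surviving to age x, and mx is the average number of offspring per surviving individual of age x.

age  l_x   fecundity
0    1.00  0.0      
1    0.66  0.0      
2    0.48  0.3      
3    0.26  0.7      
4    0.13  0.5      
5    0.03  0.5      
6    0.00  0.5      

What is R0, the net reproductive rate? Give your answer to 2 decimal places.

lx·mx by age: 0, 0, 0.144, 0.182, 0.065, 0.015, 0
R0 = Σ lx·mx = 0.406 → 0.41

0.41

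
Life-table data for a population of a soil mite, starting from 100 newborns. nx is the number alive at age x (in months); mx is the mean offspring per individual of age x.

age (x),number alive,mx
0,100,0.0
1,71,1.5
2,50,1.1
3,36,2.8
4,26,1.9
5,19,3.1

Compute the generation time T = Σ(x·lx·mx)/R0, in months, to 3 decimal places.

2.728

lx = nx/n0 = nx/100: 1, 0.71, 0.5, 0.36, 0.26, 0.19
lx·mx: 0, 1.065, 0.55, 1.008, 0.494, 0.589 → R0 = 3.706
x·lx·mx: 0, 1.065, 1.1, 3.024, 1.976, 2.945 → Σ = 10.11
T = 10.11 / 3.706 = 2.728009… → 2.728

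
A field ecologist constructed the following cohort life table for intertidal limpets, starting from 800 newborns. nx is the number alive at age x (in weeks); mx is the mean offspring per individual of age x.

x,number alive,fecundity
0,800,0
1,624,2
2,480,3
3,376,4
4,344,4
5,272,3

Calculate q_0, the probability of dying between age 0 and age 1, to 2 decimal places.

0.22

lx = nx/n0 = nx/800: 1, 0.78, 0.6, 0.47, 0.43, 0.34
q_0 = (l_0 − l_1) / l_0 = (1 − 0.78) / 1
     = 0.22 / 1 = 0.22 → 0.22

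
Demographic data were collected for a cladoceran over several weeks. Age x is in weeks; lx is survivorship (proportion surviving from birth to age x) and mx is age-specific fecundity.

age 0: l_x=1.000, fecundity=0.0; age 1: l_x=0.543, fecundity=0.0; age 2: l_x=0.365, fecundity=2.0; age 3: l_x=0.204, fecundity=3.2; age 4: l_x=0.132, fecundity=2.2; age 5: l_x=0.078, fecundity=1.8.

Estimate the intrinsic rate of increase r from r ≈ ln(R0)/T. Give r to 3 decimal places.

0.204

R0 = Σ lx·mx = 0 + 0 + 0.73 + 0.6528 + 0.2904 + 0.1404 = 1.8136
Σ x·lx·mx = 5.282; T = 5.282/1.8136 = 2.91244…
r ≈ ln(R0)/T = ln(1.8136)/2.91244… = 0.2044… → 0.204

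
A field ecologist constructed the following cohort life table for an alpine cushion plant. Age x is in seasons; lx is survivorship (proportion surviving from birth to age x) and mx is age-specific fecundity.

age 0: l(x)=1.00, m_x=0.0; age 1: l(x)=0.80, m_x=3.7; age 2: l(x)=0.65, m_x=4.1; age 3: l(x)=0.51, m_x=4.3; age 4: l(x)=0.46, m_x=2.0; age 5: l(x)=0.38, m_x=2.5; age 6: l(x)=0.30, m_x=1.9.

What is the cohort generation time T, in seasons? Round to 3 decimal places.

2.605

lx·mx: 0, 2.96, 2.665, 2.193, 0.92, 0.95, 0.57 → R0 = 10.258
x·lx·mx: 0, 2.96, 5.33, 6.579, 3.68, 4.75, 3.42 → Σ = 26.719
T = 26.719 / 10.258 = 2.604699… → 2.605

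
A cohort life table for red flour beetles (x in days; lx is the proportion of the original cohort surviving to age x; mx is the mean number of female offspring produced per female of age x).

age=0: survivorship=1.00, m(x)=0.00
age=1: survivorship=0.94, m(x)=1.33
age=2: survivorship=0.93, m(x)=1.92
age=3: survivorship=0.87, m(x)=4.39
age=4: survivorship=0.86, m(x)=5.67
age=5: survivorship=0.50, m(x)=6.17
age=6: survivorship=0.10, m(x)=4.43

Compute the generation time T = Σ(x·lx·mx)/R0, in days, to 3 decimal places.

lx·mx: 0, 1.2502, 1.7856, 3.8193, 4.8762, 3.085, 0.443 → R0 = 15.2593
x·lx·mx: 0, 1.2502, 3.5712, 11.4579, 19.5048, 15.425, 2.658 → Σ = 53.8671
T = 53.8671 / 15.2593 = 3.530116… → 3.530

3.530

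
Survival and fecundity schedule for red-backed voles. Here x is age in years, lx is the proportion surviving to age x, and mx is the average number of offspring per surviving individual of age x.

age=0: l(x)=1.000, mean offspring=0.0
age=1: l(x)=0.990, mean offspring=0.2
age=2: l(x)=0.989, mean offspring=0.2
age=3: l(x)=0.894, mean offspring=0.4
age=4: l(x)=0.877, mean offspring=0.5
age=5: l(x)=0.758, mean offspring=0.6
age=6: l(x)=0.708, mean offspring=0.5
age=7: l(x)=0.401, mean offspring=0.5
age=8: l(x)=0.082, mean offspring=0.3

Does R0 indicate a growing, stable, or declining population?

R0 = Σ lx·mx = 0 + 0.198 + 0.1978 + 0.3576 + 0.4385 + 0.4548 + 0.354 + 0.2005 + 0.0246 = 2.2258
R0 > 1, so the population is growing.

growing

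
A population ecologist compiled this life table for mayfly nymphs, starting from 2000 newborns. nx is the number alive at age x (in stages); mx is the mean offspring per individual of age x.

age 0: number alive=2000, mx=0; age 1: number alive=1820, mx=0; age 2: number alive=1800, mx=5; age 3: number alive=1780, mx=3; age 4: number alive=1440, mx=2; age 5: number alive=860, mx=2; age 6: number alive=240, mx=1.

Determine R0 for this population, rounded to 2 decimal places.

lx = nx/n0 = nx/2000: 1, 0.91, 0.9, 0.89, 0.72, 0.43, 0.12
lx·mx by age: 0, 0, 4.5, 2.67, 1.44, 0.86, 0.12
R0 = Σ lx·mx = 9.59 → 9.59

9.59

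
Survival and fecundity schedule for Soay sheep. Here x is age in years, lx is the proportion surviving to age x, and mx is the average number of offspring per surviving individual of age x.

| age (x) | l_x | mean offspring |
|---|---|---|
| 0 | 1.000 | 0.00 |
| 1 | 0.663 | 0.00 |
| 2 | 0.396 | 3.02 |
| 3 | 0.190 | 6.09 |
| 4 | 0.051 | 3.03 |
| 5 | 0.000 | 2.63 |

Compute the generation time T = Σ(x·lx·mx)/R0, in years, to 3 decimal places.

2.585

lx·mx: 0, 0, 1.19592, 1.1571, 0.15453, 0 → R0 = 2.50755
x·lx·mx: 0, 0, 2.39184, 3.4713, 0.61812, 0 → Σ = 6.48126
T = 6.48126 / 2.50755 = 2.584698… → 2.585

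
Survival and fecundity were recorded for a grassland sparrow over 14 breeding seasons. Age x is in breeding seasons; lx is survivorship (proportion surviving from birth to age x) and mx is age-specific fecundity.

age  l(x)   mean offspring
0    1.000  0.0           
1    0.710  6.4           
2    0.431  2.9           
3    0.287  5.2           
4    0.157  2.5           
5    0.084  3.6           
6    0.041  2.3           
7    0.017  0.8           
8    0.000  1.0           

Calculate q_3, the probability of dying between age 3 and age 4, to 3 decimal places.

0.453

q_3 = (l_3 − l_4) / l_3 = (0.287 − 0.157) / 0.287
     = 0.13 / 0.287 = 0.452962… → 0.453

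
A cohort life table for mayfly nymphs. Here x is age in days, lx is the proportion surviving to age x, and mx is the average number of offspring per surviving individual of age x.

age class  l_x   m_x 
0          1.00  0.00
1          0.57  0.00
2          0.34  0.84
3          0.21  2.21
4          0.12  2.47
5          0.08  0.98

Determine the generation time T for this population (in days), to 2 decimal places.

lx·mx: 0, 0, 0.2856, 0.4641, 0.2964, 0.0784 → R0 = 1.1245
x·lx·mx: 0, 0, 0.5712, 1.3923, 1.1856, 0.392 → Σ = 3.5411
T = 3.5411 / 1.1245 = 3.149044… → 3.15

3.15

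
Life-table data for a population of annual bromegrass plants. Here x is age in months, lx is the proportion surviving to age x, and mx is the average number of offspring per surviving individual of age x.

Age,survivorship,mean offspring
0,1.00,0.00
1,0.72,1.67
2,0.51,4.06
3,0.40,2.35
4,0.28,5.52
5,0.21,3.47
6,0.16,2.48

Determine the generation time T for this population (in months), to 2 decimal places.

lx·mx: 0, 1.2024, 2.0706, 0.94, 1.5456, 0.7287, 0.3968 → R0 = 6.8841
x·lx·mx: 0, 1.2024, 4.1412, 2.82, 6.1824, 3.6435, 2.3808 → Σ = 20.3703
T = 20.3703 / 6.8841 = 2.959036… → 2.96

2.96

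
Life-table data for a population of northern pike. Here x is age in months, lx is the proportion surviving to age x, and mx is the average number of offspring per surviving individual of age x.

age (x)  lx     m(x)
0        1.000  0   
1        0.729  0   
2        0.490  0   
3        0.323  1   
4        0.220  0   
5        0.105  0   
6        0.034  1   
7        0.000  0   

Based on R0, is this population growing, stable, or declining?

declining

R0 = Σ lx·mx = 0 + 0 + 0 + 0.323 + 0 + 0 + 0.034 + 0 = 0.357
R0 < 1, so the population is declining.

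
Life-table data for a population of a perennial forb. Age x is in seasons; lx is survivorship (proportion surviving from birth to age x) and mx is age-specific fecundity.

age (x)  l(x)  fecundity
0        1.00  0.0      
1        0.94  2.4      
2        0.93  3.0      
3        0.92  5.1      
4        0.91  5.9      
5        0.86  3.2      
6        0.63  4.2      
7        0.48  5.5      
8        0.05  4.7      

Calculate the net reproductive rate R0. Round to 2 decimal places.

lx·mx by age: 0, 2.256, 2.79, 4.692, 5.369, 2.752, 2.646, 2.64, 0.235
R0 = Σ lx·mx = 23.38 → 23.38

23.38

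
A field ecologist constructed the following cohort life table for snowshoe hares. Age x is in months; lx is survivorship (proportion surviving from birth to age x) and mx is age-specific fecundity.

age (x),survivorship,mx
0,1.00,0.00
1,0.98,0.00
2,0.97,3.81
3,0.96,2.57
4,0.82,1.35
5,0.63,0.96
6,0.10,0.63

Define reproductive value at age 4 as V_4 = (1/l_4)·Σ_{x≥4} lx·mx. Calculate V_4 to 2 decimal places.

lx·mx for x ≥ 4: 1.107, 0.6048, 0.063 → sum = 1.7748
V_4 = 1.7748 / l_4 = 1.7748 / 0.82 = 2.16439… → 2.16

2.16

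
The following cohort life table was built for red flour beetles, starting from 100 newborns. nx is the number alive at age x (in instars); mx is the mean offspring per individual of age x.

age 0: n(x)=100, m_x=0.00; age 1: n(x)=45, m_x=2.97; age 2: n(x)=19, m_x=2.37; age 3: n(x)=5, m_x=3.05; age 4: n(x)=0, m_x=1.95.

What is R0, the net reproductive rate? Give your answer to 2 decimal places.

lx = nx/n0 = nx/100: 1, 0.45, 0.19, 0.05, 0
lx·mx by age: 0, 1.3365, 0.4503, 0.1525, 0
R0 = Σ lx·mx = 1.9393 → 1.94

1.94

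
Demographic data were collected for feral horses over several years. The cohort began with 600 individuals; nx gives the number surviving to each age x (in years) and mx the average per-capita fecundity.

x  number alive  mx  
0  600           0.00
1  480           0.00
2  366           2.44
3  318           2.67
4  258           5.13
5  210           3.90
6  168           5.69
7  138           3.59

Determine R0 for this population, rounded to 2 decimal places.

lx = nx/n0 = nx/600: 1, 0.8, 0.61, 0.53, 0.43, 0.35, 0.28, 0.23
lx·mx by age: 0, 0, 1.4884, 1.4151, 2.2059, 1.365, 1.5932, 0.8257
R0 = Σ lx·mx = 8.8933 → 8.89

8.89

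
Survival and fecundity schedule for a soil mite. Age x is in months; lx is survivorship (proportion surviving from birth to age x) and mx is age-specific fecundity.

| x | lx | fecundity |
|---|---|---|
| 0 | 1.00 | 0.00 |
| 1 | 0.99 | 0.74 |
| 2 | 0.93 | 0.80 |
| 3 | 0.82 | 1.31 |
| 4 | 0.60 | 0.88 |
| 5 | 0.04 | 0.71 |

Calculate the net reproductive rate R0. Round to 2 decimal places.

lx·mx by age: 0, 0.7326, 0.744, 1.0742, 0.528, 0.0284
R0 = Σ lx·mx = 3.1072 → 3.11

3.11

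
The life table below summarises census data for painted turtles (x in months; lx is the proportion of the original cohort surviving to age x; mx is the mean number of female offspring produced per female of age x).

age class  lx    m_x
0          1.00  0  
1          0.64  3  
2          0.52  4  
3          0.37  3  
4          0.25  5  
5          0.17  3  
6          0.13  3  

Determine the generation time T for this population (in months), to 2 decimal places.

2.66

lx·mx: 0, 1.92, 2.08, 1.11, 1.25, 0.51, 0.39 → R0 = 7.26
x·lx·mx: 0, 1.92, 4.16, 3.33, 5, 2.55, 2.34 → Σ = 19.3
T = 19.3 / 7.26 = 2.658402… → 2.66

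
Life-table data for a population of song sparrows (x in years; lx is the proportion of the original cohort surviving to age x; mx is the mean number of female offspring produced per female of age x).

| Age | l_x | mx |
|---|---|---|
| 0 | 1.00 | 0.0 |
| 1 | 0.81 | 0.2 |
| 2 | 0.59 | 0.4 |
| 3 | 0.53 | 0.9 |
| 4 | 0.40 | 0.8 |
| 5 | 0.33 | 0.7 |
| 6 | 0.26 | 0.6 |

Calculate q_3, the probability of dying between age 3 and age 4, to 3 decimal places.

q_3 = (l_3 − l_4) / l_3 = (0.53 − 0.4) / 0.53
     = 0.13 / 0.53 = 0.245283… → 0.245

0.245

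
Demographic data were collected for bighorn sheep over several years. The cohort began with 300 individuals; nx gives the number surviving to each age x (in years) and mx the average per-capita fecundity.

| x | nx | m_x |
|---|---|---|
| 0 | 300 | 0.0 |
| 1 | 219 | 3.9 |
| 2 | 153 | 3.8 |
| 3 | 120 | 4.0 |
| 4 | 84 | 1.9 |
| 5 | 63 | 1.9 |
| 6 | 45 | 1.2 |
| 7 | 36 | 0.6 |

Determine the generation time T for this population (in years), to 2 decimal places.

lx = nx/n0 = nx/300: 1, 0.73, 0.51, 0.4, 0.28, 0.21, 0.15, 0.12
lx·mx: 0, 2.847, 1.938, 1.6, 0.532, 0.399, 0.18, 0.072 → R0 = 7.568
x·lx·mx: 0, 2.847, 3.876, 4.8, 2.128, 1.995, 1.08, 0.504 → Σ = 17.23
T = 17.23 / 7.568 = 2.276691… → 2.28

2.28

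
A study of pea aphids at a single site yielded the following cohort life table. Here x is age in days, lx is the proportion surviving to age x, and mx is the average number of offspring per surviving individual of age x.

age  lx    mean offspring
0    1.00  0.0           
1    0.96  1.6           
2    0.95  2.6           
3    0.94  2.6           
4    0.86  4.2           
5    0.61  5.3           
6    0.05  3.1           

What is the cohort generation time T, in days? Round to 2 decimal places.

lx·mx: 0, 1.536, 2.47, 2.444, 3.612, 3.233, 0.155 → R0 = 13.45
x·lx·mx: 0, 1.536, 4.94, 7.332, 14.448, 16.165, 0.93 → Σ = 45.351
T = 45.351 / 13.45 = 3.371822… → 3.37

3.37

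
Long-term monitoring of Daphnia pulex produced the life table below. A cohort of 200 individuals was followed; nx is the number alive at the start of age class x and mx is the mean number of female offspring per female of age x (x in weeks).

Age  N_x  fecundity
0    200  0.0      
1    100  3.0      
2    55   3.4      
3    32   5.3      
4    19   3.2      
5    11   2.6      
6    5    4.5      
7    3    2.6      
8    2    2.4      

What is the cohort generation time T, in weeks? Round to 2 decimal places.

lx = nx/n0 = nx/200: 1, 0.5, 0.275, 0.16, 0.095, 0.055, 0.025, 0.015, 0.01
lx·mx: 0, 1.5, 0.935, 0.848, 0.304, 0.143, 0.1125, 0.039, 0.024 → R0 = 3.9055
x·lx·mx: 0, 1.5, 1.87, 2.544, 1.216, 0.715, 0.675, 0.273, 0.192 → Σ = 8.985
T = 8.985 / 3.9055 = 2.300602… → 2.30

2.30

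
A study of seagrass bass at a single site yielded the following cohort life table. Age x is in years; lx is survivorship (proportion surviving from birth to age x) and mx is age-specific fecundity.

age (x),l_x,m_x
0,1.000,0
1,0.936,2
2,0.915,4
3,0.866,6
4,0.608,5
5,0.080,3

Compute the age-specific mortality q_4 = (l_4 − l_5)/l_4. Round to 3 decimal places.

0.868

q_4 = (l_4 − l_5) / l_4 = (0.608 − 0.08) / 0.608
     = 0.528 / 0.608 = 0.868421… → 0.868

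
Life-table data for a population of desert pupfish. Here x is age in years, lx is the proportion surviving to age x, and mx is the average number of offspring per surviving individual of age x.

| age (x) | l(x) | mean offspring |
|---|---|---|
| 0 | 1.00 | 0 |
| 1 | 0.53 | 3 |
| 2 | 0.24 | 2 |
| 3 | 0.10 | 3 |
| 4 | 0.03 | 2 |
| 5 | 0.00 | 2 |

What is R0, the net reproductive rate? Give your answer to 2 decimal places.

2.43

lx·mx by age: 0, 1.59, 0.48, 0.3, 0.06, 0
R0 = Σ lx·mx = 2.43 → 2.43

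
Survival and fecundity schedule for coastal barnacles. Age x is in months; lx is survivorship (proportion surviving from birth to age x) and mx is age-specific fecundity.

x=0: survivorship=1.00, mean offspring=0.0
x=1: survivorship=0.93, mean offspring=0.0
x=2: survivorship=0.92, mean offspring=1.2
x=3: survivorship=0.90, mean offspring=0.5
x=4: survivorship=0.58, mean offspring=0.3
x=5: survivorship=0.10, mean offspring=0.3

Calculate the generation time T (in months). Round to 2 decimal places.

lx·mx: 0, 0, 1.104, 0.45, 0.174, 0.03 → R0 = 1.758
x·lx·mx: 0, 0, 2.208, 1.35, 0.696, 0.15 → Σ = 4.404
T = 4.404 / 1.758 = 2.505119… → 2.51

2.51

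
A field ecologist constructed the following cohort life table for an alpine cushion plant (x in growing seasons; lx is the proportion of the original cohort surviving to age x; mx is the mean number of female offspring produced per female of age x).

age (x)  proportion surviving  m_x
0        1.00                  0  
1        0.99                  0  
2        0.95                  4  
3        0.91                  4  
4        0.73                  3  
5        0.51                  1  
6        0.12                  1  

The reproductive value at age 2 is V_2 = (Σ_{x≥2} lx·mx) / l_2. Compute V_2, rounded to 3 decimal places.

lx·mx for x ≥ 2: 3.8, 3.64, 2.19, 0.51, 0.12 → sum = 10.26
V_2 = 10.26 / l_2 = 10.26 / 0.95 = 10.8 → 10.800

10.800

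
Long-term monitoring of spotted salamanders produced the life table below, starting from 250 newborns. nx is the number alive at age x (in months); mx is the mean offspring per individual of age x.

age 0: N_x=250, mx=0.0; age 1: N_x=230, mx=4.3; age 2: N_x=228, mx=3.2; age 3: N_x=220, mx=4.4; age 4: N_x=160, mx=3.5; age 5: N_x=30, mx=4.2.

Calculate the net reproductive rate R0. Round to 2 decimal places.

lx = nx/n0 = nx/250: 1, 0.92, 0.912, 0.88, 0.64, 0.12
lx·mx by age: 0, 3.956, 2.9184, 3.872, 2.24, 0.504
R0 = Σ lx·mx = 13.4904 → 13.49

13.49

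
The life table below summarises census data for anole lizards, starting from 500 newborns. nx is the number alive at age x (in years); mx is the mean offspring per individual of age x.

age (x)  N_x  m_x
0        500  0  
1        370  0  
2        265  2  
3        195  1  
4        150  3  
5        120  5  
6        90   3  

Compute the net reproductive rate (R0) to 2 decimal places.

lx = nx/n0 = nx/500: 1, 0.74, 0.53, 0.39, 0.3, 0.24, 0.18
lx·mx by age: 0, 0, 1.06, 0.39, 0.9, 1.2, 0.54
R0 = Σ lx·mx = 4.09 → 4.09

4.09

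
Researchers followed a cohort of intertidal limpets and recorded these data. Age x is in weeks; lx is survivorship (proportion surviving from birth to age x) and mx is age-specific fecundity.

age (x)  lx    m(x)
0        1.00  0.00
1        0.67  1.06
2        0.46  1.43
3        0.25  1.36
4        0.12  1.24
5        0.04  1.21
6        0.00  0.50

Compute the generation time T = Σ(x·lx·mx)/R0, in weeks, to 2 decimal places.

2.04

lx·mx: 0, 0.7102, 0.6578, 0.34, 0.1488, 0.0484, 0 → R0 = 1.9052
x·lx·mx: 0, 0.7102, 1.3156, 1.02, 0.5952, 0.242, 0 → Σ = 3.883
T = 3.883 / 1.9052 = 2.038106… → 2.04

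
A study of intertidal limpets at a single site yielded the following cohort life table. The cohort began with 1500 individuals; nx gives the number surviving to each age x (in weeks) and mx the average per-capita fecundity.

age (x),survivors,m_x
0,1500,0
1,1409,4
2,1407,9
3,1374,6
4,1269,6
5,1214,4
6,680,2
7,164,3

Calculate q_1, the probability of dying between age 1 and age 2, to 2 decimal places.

0.00

lx = nx/n0 = nx/1500: 1, 0.93933…, 0.938, 0.916, 0.846, 0.80933…, 0.45333…, 0.10933…
q_1 = (l_1 − l_2) / l_1 = (0.939333… − 0.938) / 0.939333…
     = 0.001333… / 0.939333… = 0.001419… → 0.00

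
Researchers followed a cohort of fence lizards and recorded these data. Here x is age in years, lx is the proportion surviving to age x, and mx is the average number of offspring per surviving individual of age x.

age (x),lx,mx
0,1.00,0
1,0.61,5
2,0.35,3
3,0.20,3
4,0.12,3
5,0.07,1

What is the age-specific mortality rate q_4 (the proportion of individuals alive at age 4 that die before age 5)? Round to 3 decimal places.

0.417

q_4 = (l_4 − l_5) / l_4 = (0.12 − 0.07) / 0.12
     = 0.05 / 0.12 = 0.416667… → 0.417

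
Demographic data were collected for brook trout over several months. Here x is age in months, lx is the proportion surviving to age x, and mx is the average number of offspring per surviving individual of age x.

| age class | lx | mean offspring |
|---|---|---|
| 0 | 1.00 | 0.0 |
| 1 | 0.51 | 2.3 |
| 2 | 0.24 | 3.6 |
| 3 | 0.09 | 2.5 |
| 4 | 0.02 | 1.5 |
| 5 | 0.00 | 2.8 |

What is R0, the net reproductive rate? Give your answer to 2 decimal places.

2.29

lx·mx by age: 0, 1.173, 0.864, 0.225, 0.03, 0
R0 = Σ lx·mx = 2.292 → 2.29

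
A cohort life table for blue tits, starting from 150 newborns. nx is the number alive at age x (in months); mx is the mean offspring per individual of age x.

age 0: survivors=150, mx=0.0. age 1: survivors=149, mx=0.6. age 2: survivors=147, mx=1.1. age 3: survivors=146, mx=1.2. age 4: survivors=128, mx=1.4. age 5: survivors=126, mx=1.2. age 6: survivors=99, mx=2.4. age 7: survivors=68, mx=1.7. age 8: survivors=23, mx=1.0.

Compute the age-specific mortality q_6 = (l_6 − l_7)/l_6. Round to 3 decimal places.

0.313

lx = nx/n0 = nx/150: 1, 0.99333…, 0.98, 0.97333…, 0.85333…, 0.84, 0.66, 0.45333…, 0.15333…
q_6 = (l_6 − l_7) / l_6 = (0.66 − 0.453333…) / 0.66
     = 0.206667… / 0.66 = 0.313131… → 0.313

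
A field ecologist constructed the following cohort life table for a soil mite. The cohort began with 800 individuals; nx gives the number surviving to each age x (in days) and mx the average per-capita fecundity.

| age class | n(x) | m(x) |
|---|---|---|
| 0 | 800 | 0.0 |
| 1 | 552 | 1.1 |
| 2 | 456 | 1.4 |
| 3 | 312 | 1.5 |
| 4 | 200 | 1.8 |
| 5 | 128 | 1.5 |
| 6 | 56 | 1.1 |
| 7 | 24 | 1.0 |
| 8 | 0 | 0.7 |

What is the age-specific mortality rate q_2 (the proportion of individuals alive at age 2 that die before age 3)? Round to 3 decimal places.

lx = nx/n0 = nx/800: 1, 0.69, 0.57, 0.39, 0.25, 0.16, 0.07, 0.03, 0
q_2 = (l_2 − l_3) / l_2 = (0.57 − 0.39) / 0.57
     = 0.18 / 0.57 = 0.315789… → 0.316

0.316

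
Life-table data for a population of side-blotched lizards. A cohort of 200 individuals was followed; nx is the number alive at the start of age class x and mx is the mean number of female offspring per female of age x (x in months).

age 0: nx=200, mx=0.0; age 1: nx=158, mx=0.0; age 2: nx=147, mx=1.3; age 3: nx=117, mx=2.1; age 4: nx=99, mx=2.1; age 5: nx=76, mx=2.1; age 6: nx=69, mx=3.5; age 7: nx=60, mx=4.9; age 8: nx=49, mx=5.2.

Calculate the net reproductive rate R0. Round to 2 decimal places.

7.97

lx = nx/n0 = nx/200: 1, 0.79, 0.735, 0.585, 0.495, 0.38, 0.345, 0.3, 0.245
lx·mx by age: 0, 0, 0.9555, 1.2285, 1.0395, 0.798, 1.2075, 1.47, 1.274
R0 = Σ lx·mx = 7.973 → 7.97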